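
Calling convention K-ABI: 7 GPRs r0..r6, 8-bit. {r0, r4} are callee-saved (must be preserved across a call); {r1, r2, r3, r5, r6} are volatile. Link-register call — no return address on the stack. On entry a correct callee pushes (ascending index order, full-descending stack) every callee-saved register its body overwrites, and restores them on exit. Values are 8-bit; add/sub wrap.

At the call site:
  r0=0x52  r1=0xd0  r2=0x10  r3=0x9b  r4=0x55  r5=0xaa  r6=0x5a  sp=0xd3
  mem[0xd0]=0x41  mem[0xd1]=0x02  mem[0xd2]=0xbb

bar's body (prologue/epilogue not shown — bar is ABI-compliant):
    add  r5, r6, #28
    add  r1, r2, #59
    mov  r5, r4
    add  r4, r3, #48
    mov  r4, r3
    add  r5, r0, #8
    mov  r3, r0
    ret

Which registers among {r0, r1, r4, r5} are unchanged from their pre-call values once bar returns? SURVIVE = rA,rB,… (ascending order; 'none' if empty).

prologue: push r4 -> mem[0xd2]=0x55, sp=0xd2
body[0] add  r5, r6, #28 -> r5=0x76
body[1] add  r1, r2, #59 -> r1=0x4b
body[2] mov  r5, r4 -> r5=0x55
body[3] add  r4, r3, #48 -> r4=0xcb
body[4] mov  r4, r3 -> r4=0x9b
body[5] add  r5, r0, #8 -> r5=0x5a
body[6] mov  r3, r0 -> r3=0x52
epilogue: pop r4=0x55, sp=0xd3
r0: callee-saved, written=False
r1: caller-saved, written=True
r4: callee-saved, written=True
r5: caller-saved, written=True

SURVIVE = r0,r4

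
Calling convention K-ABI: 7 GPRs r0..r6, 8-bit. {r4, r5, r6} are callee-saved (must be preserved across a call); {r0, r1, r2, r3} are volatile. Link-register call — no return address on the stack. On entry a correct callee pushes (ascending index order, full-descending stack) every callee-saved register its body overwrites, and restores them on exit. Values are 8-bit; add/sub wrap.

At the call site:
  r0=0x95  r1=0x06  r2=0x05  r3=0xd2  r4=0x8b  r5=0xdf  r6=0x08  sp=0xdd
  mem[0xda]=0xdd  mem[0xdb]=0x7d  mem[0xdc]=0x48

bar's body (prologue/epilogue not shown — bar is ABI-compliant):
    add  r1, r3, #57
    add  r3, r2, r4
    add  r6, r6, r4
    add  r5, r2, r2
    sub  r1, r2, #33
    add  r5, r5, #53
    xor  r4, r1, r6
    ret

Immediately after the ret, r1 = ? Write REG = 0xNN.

prologue: push r4 → mem[0xdc]=0x8b, sp=0xdc
prologue: push r5 → mem[0xdb]=0xdf, sp=0xdb
prologue: push r6 → mem[0xda]=0x08, sp=0xda
body[0] add  r1, r3, #57 → r1=0x0b
body[1] add  r3, r2, r4 → r3=0x90
body[2] add  r6, r6, r4 → r6=0x93
body[3] add  r5, r2, r2 → r5=0x0a
body[4] sub  r1, r2, #33 → r1=0xe4
body[5] add  r5, r5, #53 → r5=0x3f
body[6] xor  r4, r1, r6 → r4=0x77
epilogue: pop r6=0x08, sp=0xdb
epilogue: pop r5=0xdf, sp=0xdc
epilogue: pop r4=0x8b, sp=0xdd
r1 is caller-saved → body value

REG = 0xe4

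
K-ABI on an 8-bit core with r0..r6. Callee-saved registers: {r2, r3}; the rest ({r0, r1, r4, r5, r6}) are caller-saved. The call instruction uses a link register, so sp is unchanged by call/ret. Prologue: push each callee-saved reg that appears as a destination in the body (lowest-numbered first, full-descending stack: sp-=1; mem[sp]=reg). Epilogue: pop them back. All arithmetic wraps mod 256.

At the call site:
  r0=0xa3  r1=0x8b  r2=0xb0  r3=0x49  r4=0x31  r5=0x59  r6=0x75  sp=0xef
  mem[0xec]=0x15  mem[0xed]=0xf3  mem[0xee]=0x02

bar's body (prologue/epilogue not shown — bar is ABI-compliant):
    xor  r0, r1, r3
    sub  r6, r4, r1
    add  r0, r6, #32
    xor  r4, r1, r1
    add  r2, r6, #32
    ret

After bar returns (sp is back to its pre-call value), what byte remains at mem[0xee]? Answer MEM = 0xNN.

MEM = 0xb0

prologue: push r2 → mem[0xee]=0xb0, sp=0xee
body[0] xor  r0, r1, r3 → r0=0xc2
body[1] sub  r6, r4, r1 → r6=0xa6
body[2] add  r0, r6, #32 → r0=0xc6
body[3] xor  r4, r1, r1 → r4=0x00
body[4] add  r2, r6, #32 → r2=0xc6
epilogue: pop r2=0xb0, sp=0xef
prologue pushed ['r2'] at ['0xee']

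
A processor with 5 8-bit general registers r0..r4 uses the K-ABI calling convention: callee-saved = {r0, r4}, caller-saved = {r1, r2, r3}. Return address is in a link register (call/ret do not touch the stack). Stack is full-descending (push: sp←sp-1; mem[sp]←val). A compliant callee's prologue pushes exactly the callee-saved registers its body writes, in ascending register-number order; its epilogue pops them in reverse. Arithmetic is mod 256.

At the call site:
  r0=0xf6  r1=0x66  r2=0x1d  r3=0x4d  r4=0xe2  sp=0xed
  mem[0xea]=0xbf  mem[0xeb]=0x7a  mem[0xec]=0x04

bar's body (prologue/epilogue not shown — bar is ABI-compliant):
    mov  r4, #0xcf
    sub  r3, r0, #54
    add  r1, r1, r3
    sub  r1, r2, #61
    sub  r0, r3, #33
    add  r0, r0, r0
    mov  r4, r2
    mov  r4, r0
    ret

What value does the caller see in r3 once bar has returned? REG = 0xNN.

prologue: push r0 -> mem[0xec]=0xf6, sp=0xec
prologue: push r4 -> mem[0xeb]=0xe2, sp=0xeb
body[0] mov  r4, #0xcf -> r4=0xcf
body[1] sub  r3, r0, #54 -> r3=0xc0
body[2] add  r1, r1, r3 -> r1=0x26
body[3] sub  r1, r2, #61 -> r1=0xe0
body[4] sub  r0, r3, #33 -> r0=0x9f
body[5] add  r0, r0, r0 -> r0=0x3e
body[6] mov  r4, r2 -> r4=0x1d
body[7] mov  r4, r0 -> r4=0x3e
epilogue: pop r4=0xe2, sp=0xec
epilogue: pop r0=0xf6, sp=0xed
r3 is caller-saved -> body value

REG = 0xc0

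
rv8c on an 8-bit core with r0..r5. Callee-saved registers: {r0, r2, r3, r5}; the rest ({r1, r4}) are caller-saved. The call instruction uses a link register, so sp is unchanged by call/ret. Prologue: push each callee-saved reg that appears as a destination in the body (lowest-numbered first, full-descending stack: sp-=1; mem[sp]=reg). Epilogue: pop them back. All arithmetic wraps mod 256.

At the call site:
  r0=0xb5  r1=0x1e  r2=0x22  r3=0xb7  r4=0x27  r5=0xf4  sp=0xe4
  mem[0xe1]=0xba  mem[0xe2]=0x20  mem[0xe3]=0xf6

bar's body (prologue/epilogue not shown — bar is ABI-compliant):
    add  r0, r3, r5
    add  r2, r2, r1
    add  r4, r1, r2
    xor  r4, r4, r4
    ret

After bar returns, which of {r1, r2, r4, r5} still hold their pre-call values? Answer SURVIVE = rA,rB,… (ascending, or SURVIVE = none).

prologue: push r0 → mem[0xe3]=0xb5, sp=0xe3
prologue: push r2 → mem[0xe2]=0x22, sp=0xe2
body[0] add  r0, r3, r5 → r0=0xab
body[1] add  r2, r2, r1 → r2=0x40
body[2] add  r4, r1, r2 → r4=0x5e
body[3] xor  r4, r4, r4 → r4=0x00
epilogue: pop r2=0x22, sp=0xe3
epilogue: pop r0=0xb5, sp=0xe4
r1: caller-saved, written=False
r2: callee-saved, written=True
r4: caller-saved, written=True
r5: callee-saved, written=False

SURVIVE = r1,r2,r5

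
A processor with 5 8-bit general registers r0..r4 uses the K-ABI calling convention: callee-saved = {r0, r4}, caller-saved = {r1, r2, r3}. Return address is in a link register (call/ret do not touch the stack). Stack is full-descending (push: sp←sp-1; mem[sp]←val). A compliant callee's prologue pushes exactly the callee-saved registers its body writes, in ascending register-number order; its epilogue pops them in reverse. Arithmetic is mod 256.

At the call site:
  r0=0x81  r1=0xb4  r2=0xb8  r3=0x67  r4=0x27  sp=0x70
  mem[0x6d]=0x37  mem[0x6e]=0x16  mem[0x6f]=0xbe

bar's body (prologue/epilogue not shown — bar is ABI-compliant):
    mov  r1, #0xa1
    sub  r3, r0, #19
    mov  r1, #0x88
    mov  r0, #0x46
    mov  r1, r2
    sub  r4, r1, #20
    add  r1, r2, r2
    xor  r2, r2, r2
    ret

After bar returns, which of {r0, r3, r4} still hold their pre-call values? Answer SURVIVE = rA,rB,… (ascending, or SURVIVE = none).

SURVIVE = r0,r4

prologue: push r0 -> mem[0x6f]=0x81, sp=0x6f
prologue: push r4 -> mem[0x6e]=0x27, sp=0x6e
body[0] mov  r1, #0xa1 -> r1=0xa1
body[1] sub  r3, r0, #19 -> r3=0x6e
body[2] mov  r1, #0x88 -> r1=0x88
body[3] mov  r0, #0x46 -> r0=0x46
body[4] mov  r1, r2 -> r1=0xb8
body[5] sub  r4, r1, #20 -> r4=0xa4
body[6] add  r1, r2, r2 -> r1=0x70
body[7] xor  r2, r2, r2 -> r2=0x00
epilogue: pop r4=0x27, sp=0x6f
epilogue: pop r0=0x81, sp=0x70
r0: callee-saved, written=True
r3: caller-saved, written=True
r4: callee-saved, written=True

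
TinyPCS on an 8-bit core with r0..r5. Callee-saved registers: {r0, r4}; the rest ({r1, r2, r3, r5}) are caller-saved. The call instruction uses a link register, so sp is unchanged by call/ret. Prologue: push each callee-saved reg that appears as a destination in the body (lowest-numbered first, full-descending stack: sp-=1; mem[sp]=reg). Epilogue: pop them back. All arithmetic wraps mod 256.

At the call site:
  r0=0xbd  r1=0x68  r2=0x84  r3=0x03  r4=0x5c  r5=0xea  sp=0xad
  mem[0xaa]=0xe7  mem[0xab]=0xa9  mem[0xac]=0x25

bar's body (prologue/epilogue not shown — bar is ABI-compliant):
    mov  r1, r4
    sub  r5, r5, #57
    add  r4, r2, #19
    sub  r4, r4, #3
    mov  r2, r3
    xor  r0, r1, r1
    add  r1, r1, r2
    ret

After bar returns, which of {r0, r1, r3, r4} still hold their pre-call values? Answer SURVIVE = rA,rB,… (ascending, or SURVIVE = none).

SURVIVE = r0,r3,r4

prologue: push r0 -> mem[0xac]=0xbd, sp=0xac
prologue: push r4 -> mem[0xab]=0x5c, sp=0xab
body[0] mov  r1, r4 -> r1=0x5c
body[1] sub  r5, r5, #57 -> r5=0xb1
body[2] add  r4, r2, #19 -> r4=0x97
body[3] sub  r4, r4, #3 -> r4=0x94
body[4] mov  r2, r3 -> r2=0x03
body[5] xor  r0, r1, r1 -> r0=0x00
body[6] add  r1, r1, r2 -> r1=0x5f
epilogue: pop r4=0x5c, sp=0xac
epilogue: pop r0=0xbd, sp=0xad
r0: callee-saved, written=True
r1: caller-saved, written=True
r3: caller-saved, written=False
r4: callee-saved, written=True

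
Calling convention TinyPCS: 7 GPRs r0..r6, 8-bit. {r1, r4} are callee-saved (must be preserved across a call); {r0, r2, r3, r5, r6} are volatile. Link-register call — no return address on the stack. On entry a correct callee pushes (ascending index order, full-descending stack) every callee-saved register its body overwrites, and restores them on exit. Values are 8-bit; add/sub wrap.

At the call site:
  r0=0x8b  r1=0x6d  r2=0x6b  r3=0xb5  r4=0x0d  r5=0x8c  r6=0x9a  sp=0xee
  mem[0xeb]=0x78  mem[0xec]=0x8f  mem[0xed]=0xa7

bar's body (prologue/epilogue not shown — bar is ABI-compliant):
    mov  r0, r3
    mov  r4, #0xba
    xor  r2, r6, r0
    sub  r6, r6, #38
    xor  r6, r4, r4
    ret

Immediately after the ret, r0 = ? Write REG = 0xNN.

prologue: push r4 → mem[0xed]=0x0d, sp=0xed
body[0] mov  r0, r3 → r0=0xb5
body[1] mov  r4, #0xba → r4=0xba
body[2] xor  r2, r6, r0 → r2=0x2f
body[3] sub  r6, r6, #38 → r6=0x74
body[4] xor  r6, r4, r4 → r6=0x00
epilogue: pop r4=0x0d, sp=0xee
r0 is caller-saved → body value

REG = 0xb5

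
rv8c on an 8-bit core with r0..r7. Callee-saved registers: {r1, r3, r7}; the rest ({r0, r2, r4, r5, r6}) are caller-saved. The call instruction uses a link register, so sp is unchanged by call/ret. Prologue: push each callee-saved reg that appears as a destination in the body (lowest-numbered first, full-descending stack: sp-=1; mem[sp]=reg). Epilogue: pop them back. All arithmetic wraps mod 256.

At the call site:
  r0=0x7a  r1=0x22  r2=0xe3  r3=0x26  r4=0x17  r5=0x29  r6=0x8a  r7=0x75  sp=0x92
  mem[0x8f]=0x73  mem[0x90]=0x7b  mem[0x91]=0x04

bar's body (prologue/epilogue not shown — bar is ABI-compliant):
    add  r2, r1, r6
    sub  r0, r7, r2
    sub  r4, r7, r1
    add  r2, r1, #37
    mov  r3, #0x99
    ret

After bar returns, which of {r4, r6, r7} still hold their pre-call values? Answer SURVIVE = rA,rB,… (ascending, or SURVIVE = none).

SURVIVE = r6,r7

prologue: push r3 → mem[0x91]=0x26, sp=0x91
body[0] add  r2, r1, r6 → r2=0xac
body[1] sub  r0, r7, r2 → r0=0xc9
body[2] sub  r4, r7, r1 → r4=0x53
body[3] add  r2, r1, #37 → r2=0x47
body[4] mov  r3, #0x99 → r3=0x99
epilogue: pop r3=0x26, sp=0x92
r4: caller-saved, written=True
r6: caller-saved, written=False
r7: callee-saved, written=False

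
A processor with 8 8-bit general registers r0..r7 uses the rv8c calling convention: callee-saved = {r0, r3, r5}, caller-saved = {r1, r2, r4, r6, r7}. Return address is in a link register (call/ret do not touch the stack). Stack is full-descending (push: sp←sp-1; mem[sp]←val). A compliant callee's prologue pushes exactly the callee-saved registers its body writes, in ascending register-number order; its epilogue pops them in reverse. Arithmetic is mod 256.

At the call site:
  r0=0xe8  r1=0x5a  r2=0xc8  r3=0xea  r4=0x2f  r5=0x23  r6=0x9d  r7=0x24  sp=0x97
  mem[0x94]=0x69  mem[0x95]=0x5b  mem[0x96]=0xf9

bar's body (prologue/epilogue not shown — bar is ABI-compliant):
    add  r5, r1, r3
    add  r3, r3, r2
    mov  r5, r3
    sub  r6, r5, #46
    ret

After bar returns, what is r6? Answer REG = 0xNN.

REG = 0x84

prologue: push r3 -> mem[0x96]=0xea, sp=0x96
prologue: push r5 -> mem[0x95]=0x23, sp=0x95
body[0] add  r5, r1, r3 -> r5=0x44
body[1] add  r3, r3, r2 -> r3=0xb2
body[2] mov  r5, r3 -> r5=0xb2
body[3] sub  r6, r5, #46 -> r6=0x84
epilogue: pop r5=0x23, sp=0x96
epilogue: pop r3=0xea, sp=0x97
r6 is caller-saved -> body value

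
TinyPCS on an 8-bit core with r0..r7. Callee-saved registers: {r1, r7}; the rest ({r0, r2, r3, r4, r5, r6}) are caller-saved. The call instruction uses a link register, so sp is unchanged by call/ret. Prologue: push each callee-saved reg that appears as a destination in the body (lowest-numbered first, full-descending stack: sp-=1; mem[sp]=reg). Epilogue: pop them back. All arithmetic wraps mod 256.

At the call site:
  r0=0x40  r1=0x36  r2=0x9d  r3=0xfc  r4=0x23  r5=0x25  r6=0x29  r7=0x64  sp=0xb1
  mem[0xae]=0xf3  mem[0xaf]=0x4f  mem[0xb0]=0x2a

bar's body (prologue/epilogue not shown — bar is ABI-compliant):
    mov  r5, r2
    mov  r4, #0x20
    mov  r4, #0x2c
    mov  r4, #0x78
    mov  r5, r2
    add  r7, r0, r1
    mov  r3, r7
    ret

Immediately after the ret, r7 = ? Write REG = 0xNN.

prologue: push r7 → mem[0xb0]=0x64, sp=0xb0
body[0] mov  r5, r2 → r5=0x9d
body[1] mov  r4, #0x20 → r4=0x20
body[2] mov  r4, #0x2c → r4=0x2c
body[3] mov  r4, #0x78 → r4=0x78
body[4] mov  r5, r2 → r5=0x9d
body[5] add  r7, r0, r1 → r7=0x76
body[6] mov  r3, r7 → r3=0x76
epilogue: pop r7=0x64, sp=0xb1
r7 is callee-saved → restored

REG = 0x64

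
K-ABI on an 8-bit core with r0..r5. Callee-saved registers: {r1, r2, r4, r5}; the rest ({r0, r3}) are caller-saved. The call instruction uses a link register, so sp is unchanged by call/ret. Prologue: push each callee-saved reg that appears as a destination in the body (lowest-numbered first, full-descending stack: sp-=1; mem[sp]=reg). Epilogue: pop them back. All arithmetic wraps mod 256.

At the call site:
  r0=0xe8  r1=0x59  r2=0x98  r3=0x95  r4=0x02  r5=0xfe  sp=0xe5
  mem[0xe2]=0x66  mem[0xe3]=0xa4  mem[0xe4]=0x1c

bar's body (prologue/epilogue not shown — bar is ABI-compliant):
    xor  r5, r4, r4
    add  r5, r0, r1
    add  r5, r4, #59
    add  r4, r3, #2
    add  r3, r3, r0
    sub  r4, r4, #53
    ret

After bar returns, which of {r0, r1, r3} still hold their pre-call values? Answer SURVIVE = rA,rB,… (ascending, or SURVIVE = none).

SURVIVE = r0,r1

prologue: push r4 → mem[0xe4]=0x02, sp=0xe4
prologue: push r5 → mem[0xe3]=0xfe, sp=0xe3
body[0] xor  r5, r4, r4 → r5=0x00
body[1] add  r5, r0, r1 → r5=0x41
body[2] add  r5, r4, #59 → r5=0x3d
body[3] add  r4, r3, #2 → r4=0x97
body[4] add  r3, r3, r0 → r3=0x7d
body[5] sub  r4, r4, #53 → r4=0x62
epilogue: pop r5=0xfe, sp=0xe4
epilogue: pop r4=0x02, sp=0xe5
r0: caller-saved, written=False
r1: callee-saved, written=False
r3: caller-saved, written=True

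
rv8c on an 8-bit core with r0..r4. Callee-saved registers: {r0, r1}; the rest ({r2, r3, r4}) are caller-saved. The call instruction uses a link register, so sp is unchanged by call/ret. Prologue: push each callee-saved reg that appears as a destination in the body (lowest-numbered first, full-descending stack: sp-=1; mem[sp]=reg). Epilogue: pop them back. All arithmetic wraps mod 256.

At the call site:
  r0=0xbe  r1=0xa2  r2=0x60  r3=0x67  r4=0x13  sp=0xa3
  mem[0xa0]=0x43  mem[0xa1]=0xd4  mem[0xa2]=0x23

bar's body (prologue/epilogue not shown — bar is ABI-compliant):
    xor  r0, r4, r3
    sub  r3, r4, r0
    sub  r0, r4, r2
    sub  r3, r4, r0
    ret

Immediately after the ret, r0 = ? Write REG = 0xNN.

prologue: push r0 → mem[0xa2]=0xbe, sp=0xa2
body[0] xor  r0, r4, r3 → r0=0x74
body[1] sub  r3, r4, r0 → r3=0x9f
body[2] sub  r0, r4, r2 → r0=0xb3
body[3] sub  r3, r4, r0 → r3=0x60
epilogue: pop r0=0xbe, sp=0xa3
r0 is callee-saved → restored

REG = 0xbe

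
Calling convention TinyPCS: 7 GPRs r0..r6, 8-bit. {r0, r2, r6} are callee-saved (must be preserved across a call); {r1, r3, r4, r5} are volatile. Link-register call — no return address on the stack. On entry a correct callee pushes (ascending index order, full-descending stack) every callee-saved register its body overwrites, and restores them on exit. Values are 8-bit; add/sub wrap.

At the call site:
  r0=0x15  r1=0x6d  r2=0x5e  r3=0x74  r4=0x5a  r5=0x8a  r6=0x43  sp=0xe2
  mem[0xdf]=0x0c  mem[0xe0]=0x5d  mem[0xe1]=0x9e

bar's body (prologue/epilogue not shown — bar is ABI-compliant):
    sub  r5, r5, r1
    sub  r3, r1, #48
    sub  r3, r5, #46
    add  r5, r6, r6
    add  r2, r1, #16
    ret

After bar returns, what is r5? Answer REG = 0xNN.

prologue: push r2 → mem[0xe1]=0x5e, sp=0xe1
body[0] sub  r5, r5, r1 → r5=0x1d
body[1] sub  r3, r1, #48 → r3=0x3d
body[2] sub  r3, r5, #46 → r3=0xef
body[3] add  r5, r6, r6 → r5=0x86
body[4] add  r2, r1, #16 → r2=0x7d
epilogue: pop r2=0x5e, sp=0xe2
r5 is caller-saved → body value

REG = 0x86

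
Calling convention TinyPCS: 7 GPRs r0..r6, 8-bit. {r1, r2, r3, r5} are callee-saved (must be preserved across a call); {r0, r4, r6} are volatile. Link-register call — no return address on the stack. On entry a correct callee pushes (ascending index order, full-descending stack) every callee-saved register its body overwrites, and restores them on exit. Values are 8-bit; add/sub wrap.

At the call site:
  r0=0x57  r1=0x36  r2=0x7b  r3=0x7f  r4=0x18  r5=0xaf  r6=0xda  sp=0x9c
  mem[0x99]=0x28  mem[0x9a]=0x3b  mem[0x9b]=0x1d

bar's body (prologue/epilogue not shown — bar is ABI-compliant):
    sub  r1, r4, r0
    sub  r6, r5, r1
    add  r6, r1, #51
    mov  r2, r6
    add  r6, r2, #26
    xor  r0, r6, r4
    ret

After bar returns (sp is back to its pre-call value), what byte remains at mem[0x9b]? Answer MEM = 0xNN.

prologue: push r1 → mem[0x9b]=0x36, sp=0x9b
prologue: push r2 → mem[0x9a]=0x7b, sp=0x9a
body[0] sub  r1, r4, r0 → r1=0xc1
body[1] sub  r6, r5, r1 → r6=0xee
body[2] add  r6, r1, #51 → r6=0xf4
body[3] mov  r2, r6 → r2=0xf4
body[4] add  r6, r2, #26 → r6=0x0e
body[5] xor  r0, r6, r4 → r0=0x16
epilogue: pop r2=0x7b, sp=0x9b
epilogue: pop r1=0x36, sp=0x9c
prologue pushed ['r1', 'r2'] at ['0x9b', '0x9a']

MEM = 0x36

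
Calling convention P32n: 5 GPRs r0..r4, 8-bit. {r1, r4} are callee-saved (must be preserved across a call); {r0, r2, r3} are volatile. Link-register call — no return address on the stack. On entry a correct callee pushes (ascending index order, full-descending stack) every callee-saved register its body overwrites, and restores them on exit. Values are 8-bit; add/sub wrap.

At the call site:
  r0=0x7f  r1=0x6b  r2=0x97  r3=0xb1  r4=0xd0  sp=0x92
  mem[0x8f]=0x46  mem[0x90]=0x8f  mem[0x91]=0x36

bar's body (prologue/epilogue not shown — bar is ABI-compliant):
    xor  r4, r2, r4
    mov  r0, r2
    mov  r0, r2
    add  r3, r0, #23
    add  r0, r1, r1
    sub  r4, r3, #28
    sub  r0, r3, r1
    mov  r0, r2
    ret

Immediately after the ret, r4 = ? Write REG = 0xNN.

REG = 0xd0

prologue: push r4 → mem[0x91]=0xd0, sp=0x91
body[0] xor  r4, r2, r4 → r4=0x47
body[1] mov  r0, r2 → r0=0x97
body[2] mov  r0, r2 → r0=0x97
body[3] add  r3, r0, #23 → r3=0xae
body[4] add  r0, r1, r1 → r0=0xd6
body[5] sub  r4, r3, #28 → r4=0x92
body[6] sub  r0, r3, r1 → r0=0x43
body[7] mov  r0, r2 → r0=0x97
epilogue: pop r4=0xd0, sp=0x92
r4 is callee-saved → restored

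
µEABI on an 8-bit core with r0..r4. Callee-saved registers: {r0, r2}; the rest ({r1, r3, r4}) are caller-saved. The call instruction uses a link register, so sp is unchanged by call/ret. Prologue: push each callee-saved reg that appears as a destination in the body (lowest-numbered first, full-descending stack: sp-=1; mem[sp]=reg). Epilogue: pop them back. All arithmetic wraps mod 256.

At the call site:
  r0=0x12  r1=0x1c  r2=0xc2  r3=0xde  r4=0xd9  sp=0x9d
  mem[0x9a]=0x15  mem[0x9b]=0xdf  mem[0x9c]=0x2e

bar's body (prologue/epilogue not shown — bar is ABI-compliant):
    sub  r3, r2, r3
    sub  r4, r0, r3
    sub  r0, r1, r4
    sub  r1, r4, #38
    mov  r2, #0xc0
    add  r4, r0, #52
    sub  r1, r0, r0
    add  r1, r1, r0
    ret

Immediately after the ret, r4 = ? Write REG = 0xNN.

prologue: push r0 -> mem[0x9c]=0x12, sp=0x9c
prologue: push r2 -> mem[0x9b]=0xc2, sp=0x9b
body[0] sub  r3, r2, r3 -> r3=0xe4
body[1] sub  r4, r0, r3 -> r4=0x2e
body[2] sub  r0, r1, r4 -> r0=0xee
body[3] sub  r1, r4, #38 -> r1=0x08
body[4] mov  r2, #0xc0 -> r2=0xc0
body[5] add  r4, r0, #52 -> r4=0x22
body[6] sub  r1, r0, r0 -> r1=0x00
body[7] add  r1, r1, r0 -> r1=0xee
epilogue: pop r2=0xc2, sp=0x9c
epilogue: pop r0=0x12, sp=0x9d
r4 is caller-saved -> body value

REG = 0x22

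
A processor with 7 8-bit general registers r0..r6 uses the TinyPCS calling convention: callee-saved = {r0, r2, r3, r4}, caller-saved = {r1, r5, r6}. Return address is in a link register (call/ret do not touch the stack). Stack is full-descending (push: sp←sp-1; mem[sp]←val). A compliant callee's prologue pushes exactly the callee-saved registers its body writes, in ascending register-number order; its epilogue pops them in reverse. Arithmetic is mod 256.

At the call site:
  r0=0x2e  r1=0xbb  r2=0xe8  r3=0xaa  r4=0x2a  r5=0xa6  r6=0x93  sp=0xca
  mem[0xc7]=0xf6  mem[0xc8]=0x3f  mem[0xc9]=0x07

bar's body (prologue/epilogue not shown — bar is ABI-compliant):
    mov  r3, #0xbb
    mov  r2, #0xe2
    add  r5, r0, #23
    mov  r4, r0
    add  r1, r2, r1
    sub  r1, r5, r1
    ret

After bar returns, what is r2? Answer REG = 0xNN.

prologue: push r2 → mem[0xc9]=0xe8, sp=0xc9
prologue: push r3 → mem[0xc8]=0xaa, sp=0xc8
prologue: push r4 → mem[0xc7]=0x2a, sp=0xc7
body[0] mov  r3, #0xbb → r3=0xbb
body[1] mov  r2, #0xe2 → r2=0xe2
body[2] add  r5, r0, #23 → r5=0x45
body[3] mov  r4, r0 → r4=0x2e
body[4] add  r1, r2, r1 → r1=0x9d
body[5] sub  r1, r5, r1 → r1=0xa8
epilogue: pop r4=0x2a, sp=0xc8
epilogue: pop r3=0xaa, sp=0xc9
epilogue: pop r2=0xe8, sp=0xca
r2 is callee-saved → restored

REG = 0xe8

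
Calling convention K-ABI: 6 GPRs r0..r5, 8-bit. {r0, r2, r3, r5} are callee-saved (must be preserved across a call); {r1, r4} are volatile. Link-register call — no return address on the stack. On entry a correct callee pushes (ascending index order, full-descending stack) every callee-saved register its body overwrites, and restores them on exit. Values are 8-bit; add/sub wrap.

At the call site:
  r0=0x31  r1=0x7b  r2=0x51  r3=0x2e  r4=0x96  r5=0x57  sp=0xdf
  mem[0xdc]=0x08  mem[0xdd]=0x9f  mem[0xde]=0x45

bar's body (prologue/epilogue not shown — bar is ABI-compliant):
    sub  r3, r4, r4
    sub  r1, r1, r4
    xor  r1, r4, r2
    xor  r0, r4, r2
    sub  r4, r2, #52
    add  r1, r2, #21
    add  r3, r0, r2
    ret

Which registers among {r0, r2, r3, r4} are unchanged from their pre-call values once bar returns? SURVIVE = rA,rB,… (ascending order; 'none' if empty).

prologue: push r0 → mem[0xde]=0x31, sp=0xde
prologue: push r3 → mem[0xdd]=0x2e, sp=0xdd
body[0] sub  r3, r4, r4 → r3=0x00
body[1] sub  r1, r1, r4 → r1=0xe5
body[2] xor  r1, r4, r2 → r1=0xc7
body[3] xor  r0, r4, r2 → r0=0xc7
body[4] sub  r4, r2, #52 → r4=0x1d
body[5] add  r1, r2, #21 → r1=0x66
body[6] add  r3, r0, r2 → r3=0x18
epilogue: pop r3=0x2e, sp=0xde
epilogue: pop r0=0x31, sp=0xdf
r0: callee-saved, written=True
r2: callee-saved, written=False
r3: callee-saved, written=True
r4: caller-saved, written=True

SURVIVE = r0,r2,r3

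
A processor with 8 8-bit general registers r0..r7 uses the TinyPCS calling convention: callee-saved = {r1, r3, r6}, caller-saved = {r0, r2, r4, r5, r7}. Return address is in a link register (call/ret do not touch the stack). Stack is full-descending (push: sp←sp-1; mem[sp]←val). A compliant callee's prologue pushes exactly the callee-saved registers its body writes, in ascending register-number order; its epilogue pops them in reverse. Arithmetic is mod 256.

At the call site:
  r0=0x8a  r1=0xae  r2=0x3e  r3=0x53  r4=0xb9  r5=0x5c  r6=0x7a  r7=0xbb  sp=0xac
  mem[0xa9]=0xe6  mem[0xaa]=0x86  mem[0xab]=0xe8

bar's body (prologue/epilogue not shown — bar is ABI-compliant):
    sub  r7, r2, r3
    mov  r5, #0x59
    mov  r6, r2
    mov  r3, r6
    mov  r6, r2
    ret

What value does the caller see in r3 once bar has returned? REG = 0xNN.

prologue: push r3 -> mem[0xab]=0x53, sp=0xab
prologue: push r6 -> mem[0xaa]=0x7a, sp=0xaa
body[0] sub  r7, r2, r3 -> r7=0xeb
body[1] mov  r5, #0x59 -> r5=0x59
body[2] mov  r6, r2 -> r6=0x3e
body[3] mov  r3, r6 -> r3=0x3e
body[4] mov  r6, r2 -> r6=0x3e
epilogue: pop r6=0x7a, sp=0xab
epilogue: pop r3=0x53, sp=0xac
r3 is callee-saved -> restored

REG = 0x53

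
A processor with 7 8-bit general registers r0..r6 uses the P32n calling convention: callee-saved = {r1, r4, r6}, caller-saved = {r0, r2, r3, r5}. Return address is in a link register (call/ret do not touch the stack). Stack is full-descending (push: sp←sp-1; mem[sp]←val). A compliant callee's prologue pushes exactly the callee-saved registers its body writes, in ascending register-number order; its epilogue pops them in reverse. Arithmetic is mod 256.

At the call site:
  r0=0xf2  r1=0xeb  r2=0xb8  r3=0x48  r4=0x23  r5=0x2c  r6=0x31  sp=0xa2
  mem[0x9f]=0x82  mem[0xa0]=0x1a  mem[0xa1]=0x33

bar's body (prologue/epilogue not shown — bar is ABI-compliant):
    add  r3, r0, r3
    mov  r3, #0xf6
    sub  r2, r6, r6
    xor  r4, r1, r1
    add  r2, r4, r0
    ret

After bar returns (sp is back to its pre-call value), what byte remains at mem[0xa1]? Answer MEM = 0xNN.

prologue: push r4 -> mem[0xa1]=0x23, sp=0xa1
body[0] add  r3, r0, r3 -> r3=0x3a
body[1] mov  r3, #0xf6 -> r3=0xf6
body[2] sub  r2, r6, r6 -> r2=0x00
body[3] xor  r4, r1, r1 -> r4=0x00
body[4] add  r2, r4, r0 -> r2=0xf2
epilogue: pop r4=0x23, sp=0xa2
prologue pushed ['r4'] at ['0xa1']

MEM = 0x23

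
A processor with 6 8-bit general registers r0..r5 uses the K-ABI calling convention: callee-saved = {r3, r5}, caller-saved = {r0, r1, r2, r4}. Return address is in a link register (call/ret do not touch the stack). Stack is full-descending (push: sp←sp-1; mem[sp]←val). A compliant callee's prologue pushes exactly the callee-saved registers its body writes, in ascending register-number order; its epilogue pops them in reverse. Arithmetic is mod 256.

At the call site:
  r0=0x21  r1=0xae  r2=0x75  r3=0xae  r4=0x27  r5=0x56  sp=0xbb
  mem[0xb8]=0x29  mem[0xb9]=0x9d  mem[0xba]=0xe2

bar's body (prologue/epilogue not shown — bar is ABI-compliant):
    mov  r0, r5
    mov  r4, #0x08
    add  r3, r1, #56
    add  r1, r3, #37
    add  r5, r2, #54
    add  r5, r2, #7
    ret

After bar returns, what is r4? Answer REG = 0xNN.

prologue: push r3 → mem[0xba]=0xae, sp=0xba
prologue: push r5 → mem[0xb9]=0x56, sp=0xb9
body[0] mov  r0, r5 → r0=0x56
body[1] mov  r4, #0x08 → r4=0x08
body[2] add  r3, r1, #56 → r3=0xe6
body[3] add  r1, r3, #37 → r1=0x0b
body[4] add  r5, r2, #54 → r5=0xab
body[5] add  r5, r2, #7 → r5=0x7c
epilogue: pop r5=0x56, sp=0xba
epilogue: pop r3=0xae, sp=0xbb
r4 is caller-saved → body value

REG = 0x08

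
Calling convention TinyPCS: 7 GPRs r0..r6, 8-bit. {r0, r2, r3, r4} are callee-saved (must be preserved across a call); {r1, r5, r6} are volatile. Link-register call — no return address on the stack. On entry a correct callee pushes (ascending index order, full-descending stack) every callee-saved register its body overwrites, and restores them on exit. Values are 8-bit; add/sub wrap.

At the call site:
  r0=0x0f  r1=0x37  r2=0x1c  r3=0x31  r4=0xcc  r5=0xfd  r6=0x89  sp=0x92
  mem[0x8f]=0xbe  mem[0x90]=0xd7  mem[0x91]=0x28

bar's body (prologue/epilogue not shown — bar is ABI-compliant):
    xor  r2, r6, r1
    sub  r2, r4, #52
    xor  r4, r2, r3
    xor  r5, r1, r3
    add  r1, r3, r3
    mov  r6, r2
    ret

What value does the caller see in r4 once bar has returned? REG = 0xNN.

REG = 0xcc

prologue: push r2 → mem[0x91]=0x1c, sp=0x91
prologue: push r4 → mem[0x90]=0xcc, sp=0x90
body[0] xor  r2, r6, r1 → r2=0xbe
body[1] sub  r2, r4, #52 → r2=0x98
body[2] xor  r4, r2, r3 → r4=0xa9
body[3] xor  r5, r1, r3 → r5=0x06
body[4] add  r1, r3, r3 → r1=0x62
body[5] mov  r6, r2 → r6=0x98
epilogue: pop r4=0xcc, sp=0x91
epilogue: pop r2=0x1c, sp=0x92
r4 is callee-saved → restored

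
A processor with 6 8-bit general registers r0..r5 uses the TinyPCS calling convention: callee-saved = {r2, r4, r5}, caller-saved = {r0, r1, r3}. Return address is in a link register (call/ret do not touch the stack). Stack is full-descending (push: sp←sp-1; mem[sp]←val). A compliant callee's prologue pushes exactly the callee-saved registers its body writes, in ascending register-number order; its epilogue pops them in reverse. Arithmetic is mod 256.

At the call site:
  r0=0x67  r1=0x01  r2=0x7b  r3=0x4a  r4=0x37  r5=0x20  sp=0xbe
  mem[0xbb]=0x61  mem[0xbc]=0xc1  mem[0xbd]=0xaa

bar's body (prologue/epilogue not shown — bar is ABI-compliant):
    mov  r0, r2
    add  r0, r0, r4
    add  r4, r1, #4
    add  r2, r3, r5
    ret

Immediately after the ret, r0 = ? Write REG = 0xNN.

REG = 0xb2

prologue: push r2 → mem[0xbd]=0x7b, sp=0xbd
prologue: push r4 → mem[0xbc]=0x37, sp=0xbc
body[0] mov  r0, r2 → r0=0x7b
body[1] add  r0, r0, r4 → r0=0xb2
body[2] add  r4, r1, #4 → r4=0x05
body[3] add  r2, r3, r5 → r2=0x6a
epilogue: pop r4=0x37, sp=0xbd
epilogue: pop r2=0x7b, sp=0xbe
r0 is caller-saved → body value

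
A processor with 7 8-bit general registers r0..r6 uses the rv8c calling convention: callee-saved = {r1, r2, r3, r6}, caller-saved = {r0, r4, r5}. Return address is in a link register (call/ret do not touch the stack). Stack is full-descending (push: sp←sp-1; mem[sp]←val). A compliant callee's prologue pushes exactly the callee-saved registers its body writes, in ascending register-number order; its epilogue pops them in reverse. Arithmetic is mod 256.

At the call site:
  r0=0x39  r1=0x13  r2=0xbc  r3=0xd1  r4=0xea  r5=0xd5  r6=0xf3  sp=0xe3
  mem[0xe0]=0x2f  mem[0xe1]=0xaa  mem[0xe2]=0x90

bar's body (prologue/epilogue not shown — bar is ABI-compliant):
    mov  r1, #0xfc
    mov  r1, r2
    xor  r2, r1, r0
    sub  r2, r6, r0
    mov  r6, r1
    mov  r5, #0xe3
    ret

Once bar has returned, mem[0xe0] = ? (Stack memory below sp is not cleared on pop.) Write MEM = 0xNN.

MEM = 0xf3

prologue: push r1 -> mem[0xe2]=0x13, sp=0xe2
prologue: push r2 -> mem[0xe1]=0xbc, sp=0xe1
prologue: push r6 -> mem[0xe0]=0xf3, sp=0xe0
body[0] mov  r1, #0xfc -> r1=0xfc
body[1] mov  r1, r2 -> r1=0xbc
body[2] xor  r2, r1, r0 -> r2=0x85
body[3] sub  r2, r6, r0 -> r2=0xba
body[4] mov  r6, r1 -> r6=0xbc
body[5] mov  r5, #0xe3 -> r5=0xe3
epilogue: pop r6=0xf3, sp=0xe1
epilogue: pop r2=0xbc, sp=0xe2
epilogue: pop r1=0x13, sp=0xe3
prologue pushed ['r1', 'r2', 'r6'] at ['0xe2', '0xe1', '0xe0']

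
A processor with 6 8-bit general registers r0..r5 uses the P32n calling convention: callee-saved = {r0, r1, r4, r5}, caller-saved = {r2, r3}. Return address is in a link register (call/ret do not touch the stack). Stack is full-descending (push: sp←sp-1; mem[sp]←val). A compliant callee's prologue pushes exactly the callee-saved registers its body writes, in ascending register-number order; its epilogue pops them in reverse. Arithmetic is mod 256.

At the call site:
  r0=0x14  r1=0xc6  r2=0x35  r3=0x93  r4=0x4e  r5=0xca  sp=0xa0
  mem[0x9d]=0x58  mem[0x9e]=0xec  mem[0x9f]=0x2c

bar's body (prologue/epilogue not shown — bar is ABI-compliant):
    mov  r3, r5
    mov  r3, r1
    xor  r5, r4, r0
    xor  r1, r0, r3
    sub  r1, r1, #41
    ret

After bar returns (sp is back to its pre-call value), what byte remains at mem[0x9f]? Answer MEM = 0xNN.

MEM = 0xc6

prologue: push r1 → mem[0x9f]=0xc6, sp=0x9f
prologue: push r5 → mem[0x9e]=0xca, sp=0x9e
body[0] mov  r3, r5 → r3=0xca
body[1] mov  r3, r1 → r3=0xc6
body[2] xor  r5, r4, r0 → r5=0x5a
body[3] xor  r1, r0, r3 → r1=0xd2
body[4] sub  r1, r1, #41 → r1=0xa9
epilogue: pop r5=0xca, sp=0x9f
epilogue: pop r1=0xc6, sp=0xa0
prologue pushed ['r1', 'r5'] at ['0x9f', '0x9e']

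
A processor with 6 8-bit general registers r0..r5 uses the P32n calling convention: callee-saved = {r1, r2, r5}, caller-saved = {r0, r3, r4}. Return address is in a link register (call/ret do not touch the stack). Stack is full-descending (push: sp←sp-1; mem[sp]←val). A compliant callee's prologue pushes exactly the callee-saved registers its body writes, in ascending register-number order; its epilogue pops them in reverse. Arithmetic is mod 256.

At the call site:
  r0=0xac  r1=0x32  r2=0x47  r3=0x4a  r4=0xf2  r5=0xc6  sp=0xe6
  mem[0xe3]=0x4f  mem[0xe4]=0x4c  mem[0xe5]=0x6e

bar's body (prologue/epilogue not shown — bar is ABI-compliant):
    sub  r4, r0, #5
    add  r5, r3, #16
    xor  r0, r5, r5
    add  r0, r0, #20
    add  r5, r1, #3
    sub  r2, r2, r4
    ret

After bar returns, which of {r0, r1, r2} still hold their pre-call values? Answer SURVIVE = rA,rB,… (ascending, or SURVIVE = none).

SURVIVE = r1,r2

prologue: push r2 → mem[0xe5]=0x47, sp=0xe5
prologue: push r5 → mem[0xe4]=0xc6, sp=0xe4
body[0] sub  r4, r0, #5 → r4=0xa7
body[1] add  r5, r3, #16 → r5=0x5a
body[2] xor  r0, r5, r5 → r0=0x00
body[3] add  r0, r0, #20 → r0=0x14
body[4] add  r5, r1, #3 → r5=0x35
body[5] sub  r2, r2, r4 → r2=0xa0
epilogue: pop r5=0xc6, sp=0xe5
epilogue: pop r2=0x47, sp=0xe6
r0: caller-saved, written=True
r1: callee-saved, written=False
r2: callee-saved, written=True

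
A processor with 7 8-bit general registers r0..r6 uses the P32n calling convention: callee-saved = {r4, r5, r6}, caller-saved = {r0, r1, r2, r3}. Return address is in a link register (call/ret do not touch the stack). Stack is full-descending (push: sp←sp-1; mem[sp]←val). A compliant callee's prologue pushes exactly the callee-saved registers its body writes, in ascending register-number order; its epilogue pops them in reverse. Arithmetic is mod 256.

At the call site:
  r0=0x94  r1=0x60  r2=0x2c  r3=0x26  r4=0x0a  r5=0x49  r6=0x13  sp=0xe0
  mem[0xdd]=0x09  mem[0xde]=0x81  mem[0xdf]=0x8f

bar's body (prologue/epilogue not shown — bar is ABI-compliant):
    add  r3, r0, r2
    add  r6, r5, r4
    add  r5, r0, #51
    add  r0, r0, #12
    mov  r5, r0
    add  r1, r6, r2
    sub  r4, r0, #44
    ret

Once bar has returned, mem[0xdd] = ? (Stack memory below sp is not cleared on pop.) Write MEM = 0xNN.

prologue: push r4 → mem[0xdf]=0x0a, sp=0xdf
prologue: push r5 → mem[0xde]=0x49, sp=0xde
prologue: push r6 → mem[0xdd]=0x13, sp=0xdd
body[0] add  r3, r0, r2 → r3=0xc0
body[1] add  r6, r5, r4 → r6=0x53
body[2] add  r5, r0, #51 → r5=0xc7
body[3] add  r0, r0, #12 → r0=0xa0
body[4] mov  r5, r0 → r5=0xa0
body[5] add  r1, r6, r2 → r1=0x7f
body[6] sub  r4, r0, #44 → r4=0x74
epilogue: pop r6=0x13, sp=0xde
epilogue: pop r5=0x49, sp=0xdf
epilogue: pop r4=0x0a, sp=0xe0
prologue pushed ['r4', 'r5', 'r6'] at ['0xdf', '0xde', '0xdd']

MEM = 0x13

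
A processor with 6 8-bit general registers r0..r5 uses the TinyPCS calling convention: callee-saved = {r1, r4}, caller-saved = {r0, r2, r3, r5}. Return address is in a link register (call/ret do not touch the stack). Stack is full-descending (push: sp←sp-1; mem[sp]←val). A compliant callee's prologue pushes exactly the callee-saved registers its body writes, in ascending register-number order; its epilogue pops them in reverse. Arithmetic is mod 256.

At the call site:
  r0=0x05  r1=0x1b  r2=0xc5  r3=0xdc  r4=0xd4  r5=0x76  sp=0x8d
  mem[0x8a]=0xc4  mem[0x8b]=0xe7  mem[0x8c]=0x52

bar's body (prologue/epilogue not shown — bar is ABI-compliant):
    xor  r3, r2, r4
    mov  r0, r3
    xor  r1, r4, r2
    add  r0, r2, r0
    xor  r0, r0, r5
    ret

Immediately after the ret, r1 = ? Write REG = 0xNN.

REG = 0x1b

prologue: push r1 → mem[0x8c]=0x1b, sp=0x8c
body[0] xor  r3, r2, r4 → r3=0x11
body[1] mov  r0, r3 → r0=0x11
body[2] xor  r1, r4, r2 → r1=0x11
body[3] add  r0, r2, r0 → r0=0xd6
body[4] xor  r0, r0, r5 → r0=0xa0
epilogue: pop r1=0x1b, sp=0x8d
r1 is callee-saved → restored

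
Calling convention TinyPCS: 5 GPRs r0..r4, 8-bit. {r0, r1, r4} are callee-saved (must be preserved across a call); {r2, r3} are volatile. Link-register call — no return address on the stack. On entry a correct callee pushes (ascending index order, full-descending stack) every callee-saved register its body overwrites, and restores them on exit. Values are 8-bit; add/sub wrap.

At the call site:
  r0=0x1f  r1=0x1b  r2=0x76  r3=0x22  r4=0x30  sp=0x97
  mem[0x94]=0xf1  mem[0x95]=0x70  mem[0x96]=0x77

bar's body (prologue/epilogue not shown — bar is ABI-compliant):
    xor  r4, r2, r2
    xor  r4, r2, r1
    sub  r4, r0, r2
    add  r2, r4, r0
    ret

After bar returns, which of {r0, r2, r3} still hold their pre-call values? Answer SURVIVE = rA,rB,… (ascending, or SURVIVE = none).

SURVIVE = r0,r3

prologue: push r4 → mem[0x96]=0x30, sp=0x96
body[0] xor  r4, r2, r2 → r4=0x00
body[1] xor  r4, r2, r1 → r4=0x6d
body[2] sub  r4, r0, r2 → r4=0xa9
body[3] add  r2, r4, r0 → r2=0xc8
epilogue: pop r4=0x30, sp=0x97
r0: callee-saved, written=False
r2: caller-saved, written=True
r3: caller-saved, written=False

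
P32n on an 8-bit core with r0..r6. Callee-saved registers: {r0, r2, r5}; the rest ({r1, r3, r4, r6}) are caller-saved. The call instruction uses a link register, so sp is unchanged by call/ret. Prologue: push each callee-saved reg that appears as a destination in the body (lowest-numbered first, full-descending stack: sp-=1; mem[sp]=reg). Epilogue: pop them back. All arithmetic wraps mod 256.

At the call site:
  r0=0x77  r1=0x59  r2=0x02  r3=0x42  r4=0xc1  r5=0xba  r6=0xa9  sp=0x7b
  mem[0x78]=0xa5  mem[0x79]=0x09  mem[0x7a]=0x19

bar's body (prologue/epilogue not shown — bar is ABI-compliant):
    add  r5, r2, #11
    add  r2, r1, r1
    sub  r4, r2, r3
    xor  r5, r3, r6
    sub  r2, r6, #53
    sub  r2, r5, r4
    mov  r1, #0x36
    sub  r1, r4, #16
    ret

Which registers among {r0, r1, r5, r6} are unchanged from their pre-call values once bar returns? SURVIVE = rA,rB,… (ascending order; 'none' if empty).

SURVIVE = r0,r5,r6

prologue: push r2 -> mem[0x7a]=0x02, sp=0x7a
prologue: push r5 -> mem[0x79]=0xba, sp=0x79
body[0] add  r5, r2, #11 -> r5=0x0d
body[1] add  r2, r1, r1 -> r2=0xb2
body[2] sub  r4, r2, r3 -> r4=0x70
body[3] xor  r5, r3, r6 -> r5=0xeb
body[4] sub  r2, r6, #53 -> r2=0x74
body[5] sub  r2, r5, r4 -> r2=0x7b
body[6] mov  r1, #0x36 -> r1=0x36
body[7] sub  r1, r4, #16 -> r1=0x60
epilogue: pop r5=0xba, sp=0x7a
epilogue: pop r2=0x02, sp=0x7b
r0: callee-saved, written=False
r1: caller-saved, written=True
r5: callee-saved, written=True
r6: caller-saved, written=False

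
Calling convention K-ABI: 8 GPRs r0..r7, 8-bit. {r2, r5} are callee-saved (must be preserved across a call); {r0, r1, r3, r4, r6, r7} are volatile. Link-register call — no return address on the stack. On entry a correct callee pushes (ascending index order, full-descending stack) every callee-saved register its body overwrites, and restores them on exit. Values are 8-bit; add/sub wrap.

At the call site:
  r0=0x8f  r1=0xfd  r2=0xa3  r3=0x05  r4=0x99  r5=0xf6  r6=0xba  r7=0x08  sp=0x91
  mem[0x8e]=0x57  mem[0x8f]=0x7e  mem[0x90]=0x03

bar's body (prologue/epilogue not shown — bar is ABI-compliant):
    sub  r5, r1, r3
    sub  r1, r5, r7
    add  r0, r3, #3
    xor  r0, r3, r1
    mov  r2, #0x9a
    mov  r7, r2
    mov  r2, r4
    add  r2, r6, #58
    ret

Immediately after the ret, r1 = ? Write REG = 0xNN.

REG = 0xf0

prologue: push r2 -> mem[0x90]=0xa3, sp=0x90
prologue: push r5 -> mem[0x8f]=0xf6, sp=0x8f
body[0] sub  r5, r1, r3 -> r5=0xf8
body[1] sub  r1, r5, r7 -> r1=0xf0
body[2] add  r0, r3, #3 -> r0=0x08
body[3] xor  r0, r3, r1 -> r0=0xf5
body[4] mov  r2, #0x9a -> r2=0x9a
body[5] mov  r7, r2 -> r7=0x9a
body[6] mov  r2, r4 -> r2=0x99
body[7] add  r2, r6, #58 -> r2=0xf4
epilogue: pop r5=0xf6, sp=0x90
epilogue: pop r2=0xa3, sp=0x91
r1 is caller-saved -> body value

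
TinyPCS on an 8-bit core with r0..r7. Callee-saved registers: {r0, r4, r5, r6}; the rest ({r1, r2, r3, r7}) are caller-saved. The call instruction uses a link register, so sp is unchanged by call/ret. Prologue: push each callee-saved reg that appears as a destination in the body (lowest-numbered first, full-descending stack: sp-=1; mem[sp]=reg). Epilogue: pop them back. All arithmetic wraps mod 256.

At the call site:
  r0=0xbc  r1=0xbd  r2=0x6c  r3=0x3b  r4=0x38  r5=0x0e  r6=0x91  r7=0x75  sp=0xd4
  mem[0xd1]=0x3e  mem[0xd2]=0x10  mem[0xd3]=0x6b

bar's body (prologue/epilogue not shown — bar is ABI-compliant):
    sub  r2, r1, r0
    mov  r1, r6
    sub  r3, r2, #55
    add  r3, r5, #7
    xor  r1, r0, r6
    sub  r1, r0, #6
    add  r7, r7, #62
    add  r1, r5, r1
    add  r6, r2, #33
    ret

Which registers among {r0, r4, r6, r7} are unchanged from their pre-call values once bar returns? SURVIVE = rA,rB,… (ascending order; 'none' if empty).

prologue: push r6 → mem[0xd3]=0x91, sp=0xd3
body[0] sub  r2, r1, r0 → r2=0x01
body[1] mov  r1, r6 → r1=0x91
body[2] sub  r3, r2, #55 → r3=0xca
body[3] add  r3, r5, #7 → r3=0x15
body[4] xor  r1, r0, r6 → r1=0x2d
body[5] sub  r1, r0, #6 → r1=0xb6
body[6] add  r7, r7, #62 → r7=0xb3
body[7] add  r1, r5, r1 → r1=0xc4
body[8] add  r6, r2, #33 → r6=0x22
epilogue: pop r6=0x91, sp=0xd4
r0: callee-saved, written=False
r4: callee-saved, written=False
r6: callee-saved, written=True
r7: caller-saved, written=True

SURVIVE = r0,r4,r6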